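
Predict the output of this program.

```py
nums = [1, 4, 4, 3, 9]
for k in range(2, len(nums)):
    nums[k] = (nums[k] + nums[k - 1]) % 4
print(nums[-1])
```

0

k=2: nums[2] = (4+4)%4 = 0 → [1, 4, 0, 3, 9]
k=3: nums[3] = (3+0)%4 = 3 → [1, 4, 0, 3, 9]
k=4: nums[4] = (9+3)%4 = 0 → [1, 4, 0, 3, 0]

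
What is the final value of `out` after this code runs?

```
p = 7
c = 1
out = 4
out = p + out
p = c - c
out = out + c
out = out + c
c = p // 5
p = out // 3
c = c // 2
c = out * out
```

13

out = 7+4 = 11
p = 1-1 = 0
out = 11+1 = 12
out = 12+1 = 13
c = 0//5 = 0
p = 13//3 = 4
c = 0//2 = 0
c = 13*13 = 169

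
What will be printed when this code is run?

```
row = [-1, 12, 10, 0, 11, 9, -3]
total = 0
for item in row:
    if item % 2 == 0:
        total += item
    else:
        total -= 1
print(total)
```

item=-1: not even, total = 0-1 = -1
item=12: even, total = (-1)+12 = 11
item=10: even, total = 11+10 = 21
item=0: even, total = 21+0 = 21
item=11: not even, total = 21-1 = 20
item=9: not even, total = 20-1 = 19
item=-3: not even, total = 19-1 = 18

18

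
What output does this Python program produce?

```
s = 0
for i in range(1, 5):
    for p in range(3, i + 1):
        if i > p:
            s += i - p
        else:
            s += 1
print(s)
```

3

i=3,p=3: not 3>3, s = 0+1 = 1
i=4,p=3: 4>3, s = 1+1 = 2
i=4,p=4: not 4>4, s = 2+1 = 3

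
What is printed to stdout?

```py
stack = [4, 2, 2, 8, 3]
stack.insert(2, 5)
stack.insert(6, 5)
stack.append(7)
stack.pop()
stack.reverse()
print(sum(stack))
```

29

insert 5 at 2 → [4, 2, 5, 2, 8, 3]
insert 5 at 6 → [4, 2, 5, 2, 8, 3, 5]
append 7 → [4, 2, 5, 2, 8, 3, 5, 7]
pop() removes 7 → [4, 2, 5, 2, 8, 3, 5]
reverse → [5, 3, 8, 2, 5, 2, 4]
sum = 29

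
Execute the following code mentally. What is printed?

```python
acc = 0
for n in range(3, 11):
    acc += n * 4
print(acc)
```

n=3: acc = 0+3*4 = 12
n=4: acc = 12+4*4 = 28
n=5: acc = 28+5*4 = 48
n=6: acc = 48+6*4 = 72
n=7: acc = 72+7*4 = 100
n=8: acc = 100+8*4 = 132
n=9: acc = 132+9*4 = 168
n=10: acc = 168+10*4 = 208

208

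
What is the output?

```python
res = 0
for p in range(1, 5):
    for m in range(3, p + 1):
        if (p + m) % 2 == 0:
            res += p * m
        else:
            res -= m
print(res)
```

22

p=3,m=3: even sum, res = 0+9 = 9
p=4,m=3: odd sum, res = 9-3 = 6
p=4,m=4: even sum, res = 6+16 = 22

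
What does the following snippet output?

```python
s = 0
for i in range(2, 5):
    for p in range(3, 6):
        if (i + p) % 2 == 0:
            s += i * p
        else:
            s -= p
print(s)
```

28

i=2,p=3: odd sum, s = 0-3 = -3
i=2,p=4: even sum, s = (-3)+8 = 5
i=2,p=5: odd sum, s = 5-5 = 0
i=3,p=3: even sum, s = 0+9 = 9
i=3,p=4: odd sum, s = 9-4 = 5
i=3,p=5: even sum, s = 5+15 = 20
i=4,p=3: odd sum, s = 20-3 = 17
i=4,p=4: even sum, s = 17+16 = 33
i=4,p=5: odd sum, s = 33-5 = 28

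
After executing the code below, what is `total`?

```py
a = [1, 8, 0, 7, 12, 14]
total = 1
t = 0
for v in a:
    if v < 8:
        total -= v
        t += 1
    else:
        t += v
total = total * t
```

-259

v=1: <8, total = 1-1 = 0; t=1
v=8: not <8; t=9
v=0: <8, total = 0-0 = 0; t=10
v=7: <8, total = 0-7 = -7; t=11
v=12: not <8; t=23
v=14: not <8; t=37
total*t = (-7)*37 = -259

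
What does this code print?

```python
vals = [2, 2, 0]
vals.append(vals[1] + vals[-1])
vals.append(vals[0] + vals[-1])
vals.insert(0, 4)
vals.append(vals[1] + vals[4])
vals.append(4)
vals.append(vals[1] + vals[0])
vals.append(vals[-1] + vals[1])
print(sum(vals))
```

36

append vals[1]+vals[-1] = 2+0 = 2 → [2, 2, 0, 2]
append vals[0]+vals[-1] = 2+2 = 4 → [2, 2, 0, 2, 4]
insert 4 at 0 → [4, 2, 2, 0, 2, 4]
append vals[1]+vals[4] = 2+2 = 4 → [4, 2, 2, 0, 2, 4, 4]
append 4 → [4, 2, 2, 0, 2, 4, 4, 4]
append vals[1]+vals[0] = 2+4 = 6 → [4, 2, 2, 0, 2, 4, 4, 4, 6]
append vals[-1]+vals[1] = 6+2 = 8 → [4, 2, 2, 0, 2, 4, 4, 4, 6, 8]
sum = 36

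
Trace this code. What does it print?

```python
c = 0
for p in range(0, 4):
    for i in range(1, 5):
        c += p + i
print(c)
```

p=0,i=1: c = 0+1 = 1
p=0,i=2: c = 1+2 = 3
p=0,i=3: c = 3+3 = 6
p=0,i=4: c = 6+4 = 10
p=1,i=1: c = 10+2 = 12
p=1,i=2: c = 12+3 = 15
p=1,i=3: c = 15+4 = 19
p=1,i=4: c = 19+5 = 24
p=2,i=1: c = 24+3 = 27
p=2,i=2: c = 27+4 = 31
p=2,i=3: c = 31+5 = 36
p=2,i=4: c = 36+6 = 42
p=3,i=1: c = 42+4 = 46
p=3,i=2: c = 46+5 = 51
p=3,i=3: c = 51+6 = 57
p=3,i=4: c = 57+7 = 64

64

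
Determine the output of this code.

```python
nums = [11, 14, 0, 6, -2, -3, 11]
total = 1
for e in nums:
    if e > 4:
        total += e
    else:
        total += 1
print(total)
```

46

e=11: >4, total = 1+11 = 12
e=14: >4, total = 12+14 = 26
e=0: not >4, total = 26+1 = 27
e=6: >4, total = 27+6 = 33
e=-2: not >4, total = 33+1 = 34
e=-3: not >4, total = 34+1 = 35
e=11: >4, total = 35+11 = 46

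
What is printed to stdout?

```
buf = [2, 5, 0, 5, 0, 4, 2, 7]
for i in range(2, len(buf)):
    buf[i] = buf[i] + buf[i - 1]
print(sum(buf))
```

i=2: buf[2] = 0+5 = 5 → [2, 5, 5, 5, 0, 4, 2, 7]
i=3: buf[3] = 5+5 = 10 → [2, 5, 5, 10, 0, 4, 2, 7]
i=4: buf[4] = 0+10 = 10 → [2, 5, 5, 10, 10, 4, 2, 7]
i=5: buf[5] = 4+10 = 14 → [2, 5, 5, 10, 10, 14, 2, 7]
i=6: buf[6] = 2+14 = 16 → [2, 5, 5, 10, 10, 14, 16, 7]
i=7: buf[7] = 7+16 = 23 → [2, 5, 5, 10, 10, 14, 16, 23]
sum = 85

85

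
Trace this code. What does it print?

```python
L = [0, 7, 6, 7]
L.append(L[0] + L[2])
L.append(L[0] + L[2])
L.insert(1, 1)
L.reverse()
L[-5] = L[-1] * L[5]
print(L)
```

append L[0]+L[2] = 0+6 = 6 → [0, 7, 6, 7, 6]
append L[0]+L[2] = 0+6 = 6 → [0, 7, 6, 7, 6, 6]
insert 1 at 1 → [0, 1, 7, 6, 7, 6, 6]
reverse → [6, 6, 7, 6, 7, 1, 0]
L[-5] = L[-1]*L[5] = 0*1 = 0 → [6, 6, 0, 6, 7, 1, 0]

[6, 6, 0, 6, 7, 1, 0]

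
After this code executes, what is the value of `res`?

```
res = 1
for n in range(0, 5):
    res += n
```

n=0: res = 1+0 = 1
n=1: res = 1+1 = 2
n=2: res = 2+2 = 4
n=3: res = 4+3 = 7
n=4: res = 7+4 = 11

11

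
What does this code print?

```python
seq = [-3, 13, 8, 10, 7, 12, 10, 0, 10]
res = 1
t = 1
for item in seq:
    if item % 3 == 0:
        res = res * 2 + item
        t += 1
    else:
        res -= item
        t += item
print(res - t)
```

-224

item=-3: %3==0, res = 1*2+(-3) = -1; t=2
item=13: not %3==0, res = (-1)-13 = -14; t=15
item=8: not %3==0, res = (-14)-8 = -22; t=23
item=10: not %3==0, res = (-22)-10 = -32; t=33
item=7: not %3==0, res = (-32)-7 = -39; t=40
item=12: %3==0, res = (-39)*2+12 = -66; t=41
item=10: not %3==0, res = (-66)-10 = -76; t=51
item=0: %3==0, res = (-76)*2+0 = -152; t=52
item=10: not %3==0, res = (-152)-10 = -162; t=62
res-t = (-162)-62 = -224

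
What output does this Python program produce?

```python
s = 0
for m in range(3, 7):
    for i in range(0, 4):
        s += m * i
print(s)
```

m=3,i=0: s = 0+0 = 0
m=3,i=1: s = 0+3 = 3
m=3,i=2: s = 3+6 = 9
m=3,i=3: s = 9+9 = 18
m=4,i=0: s = 18+0 = 18
m=4,i=1: s = 18+4 = 22
m=4,i=2: s = 22+8 = 30
m=4,i=3: s = 30+12 = 42
m=5,i=0: s = 42+0 = 42
m=5,i=1: s = 42+5 = 47
m=5,i=2: s = 47+10 = 57
m=5,i=3: s = 57+15 = 72
m=6,i=0: s = 72+0 = 72
m=6,i=1: s = 72+6 = 78
m=6,i=2: s = 78+12 = 90
m=6,i=3: s = 90+18 = 108

108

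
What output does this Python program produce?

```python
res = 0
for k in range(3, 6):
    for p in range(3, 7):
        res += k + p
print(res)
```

102

k=3,p=3: res = 0+6 = 6
k=3,p=4: res = 6+7 = 13
k=3,p=5: res = 13+8 = 21
k=3,p=6: res = 21+9 = 30
k=4,p=3: res = 30+7 = 37
k=4,p=4: res = 37+8 = 45
k=4,p=5: res = 45+9 = 54
k=4,p=6: res = 54+10 = 64
k=5,p=3: res = 64+8 = 72
k=5,p=4: res = 72+9 = 81
k=5,p=5: res = 81+10 = 91
k=5,p=6: res = 91+11 = 102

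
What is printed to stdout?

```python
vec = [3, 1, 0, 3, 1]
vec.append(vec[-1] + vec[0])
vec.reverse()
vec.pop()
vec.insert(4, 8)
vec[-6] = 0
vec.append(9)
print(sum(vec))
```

22

append vec[-1]+vec[0] = 1+3 = 4 → [3, 1, 0, 3, 1, 4]
reverse → [4, 1, 3, 0, 1, 3]
pop() removes 3 → [4, 1, 3, 0, 1]
insert 8 at 4 → [4, 1, 3, 0, 8, 1]
vec[-6] = 0 → [0, 1, 3, 0, 8, 1]
append 9 → [0, 1, 3, 0, 8, 1, 9]
sum = 22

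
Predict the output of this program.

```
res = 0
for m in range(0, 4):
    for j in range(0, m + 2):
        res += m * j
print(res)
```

m=0,j=0: res = 0+0 = 0
m=0,j=1: res = 0+0 = 0
m=1,j=0: res = 0+0 = 0
m=1,j=1: res = 0+1 = 1
m=1,j=2: res = 1+2 = 3
m=2,j=0: res = 3+0 = 3
m=2,j=1: res = 3+2 = 5
m=2,j=2: res = 5+4 = 9
m=2,j=3: res = 9+6 = 15
m=3,j=0: res = 15+0 = 15
m=3,j=1: res = 15+3 = 18
m=3,j=2: res = 18+6 = 24
m=3,j=3: res = 24+9 = 33
m=3,j=4: res = 33+12 = 45

45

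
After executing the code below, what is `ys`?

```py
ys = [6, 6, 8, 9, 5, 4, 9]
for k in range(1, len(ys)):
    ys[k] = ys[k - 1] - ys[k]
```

k=1: ys[1] = 6-6 = 0 → [6, 0, 8, 9, 5, 4, 9]
k=2: ys[2] = 0-8 = -8 → [6, 0, -8, 9, 5, 4, 9]
k=3: ys[3] = (-8)-9 = -17 → [6, 0, -8, -17, 5, 4, 9]
k=4: ys[4] = (-17)-5 = -22 → [6, 0, -8, -17, -22, 4, 9]
k=5: ys[5] = (-22)-4 = -26 → [6, 0, -8, -17, -22, -26, 9]
k=6: ys[6] = (-26)-9 = -35 → [6, 0, -8, -17, -22, -26, -35]

[6, 0, -8, -17, -22, -26, -35]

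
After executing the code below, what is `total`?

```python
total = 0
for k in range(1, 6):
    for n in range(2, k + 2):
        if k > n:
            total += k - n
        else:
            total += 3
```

37

k=1,n=2: not 1>2, total = 0+3 = 3
k=2,n=2: not 2>2, total = 3+3 = 6
k=2,n=3: not 2>3, total = 6+3 = 9
k=3,n=2: 3>2, total = 9+1 = 10
k=3,n=3: not 3>3, total = 10+3 = 13
k=3,n=4: not 3>4, total = 13+3 = 16
k=4,n=2: 4>2, total = 16+2 = 18
k=4,n=3: 4>3, total = 18+1 = 19
k=4,n=4: not 4>4, total = 19+3 = 22
k=4,n=5: not 4>5, total = 22+3 = 25
k=5,n=2: 5>2, total = 25+3 = 28
k=5,n=3: 5>3, total = 28+2 = 30
k=5,n=4: 5>4, total = 30+1 = 31
k=5,n=5: not 5>5, total = 31+3 = 34
k=5,n=6: not 5>6, total = 34+3 = 37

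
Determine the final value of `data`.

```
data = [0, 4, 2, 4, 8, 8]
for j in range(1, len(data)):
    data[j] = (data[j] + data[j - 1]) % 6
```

[0, 4, 0, 4, 0, 2]

j=1: data[1] = (4+0)%6 = 4 → [0, 4, 2, 4, 8, 8]
j=2: data[2] = (2+4)%6 = 0 → [0, 4, 0, 4, 8, 8]
j=3: data[3] = (4+0)%6 = 4 → [0, 4, 0, 4, 8, 8]
j=4: data[4] = (8+4)%6 = 0 → [0, 4, 0, 4, 0, 8]
j=5: data[5] = (8+0)%6 = 2 → [0, 4, 0, 4, 0, 2]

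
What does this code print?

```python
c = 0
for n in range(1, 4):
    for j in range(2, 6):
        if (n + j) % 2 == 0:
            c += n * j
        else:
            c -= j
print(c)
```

n=1,j=2: odd sum, c = 0-2 = -2
n=1,j=3: even sum, c = (-2)+3 = 1
n=1,j=4: odd sum, c = 1-4 = -3
n=1,j=5: even sum, c = (-3)+5 = 2
n=2,j=2: even sum, c = 2+4 = 6
n=2,j=3: odd sum, c = 6-3 = 3
n=2,j=4: even sum, c = 3+8 = 11
n=2,j=5: odd sum, c = 11-5 = 6
n=3,j=2: odd sum, c = 6-2 = 4
n=3,j=3: even sum, c = 4+9 = 13
n=3,j=4: odd sum, c = 13-4 = 9
n=3,j=5: even sum, c = 9+15 = 24

24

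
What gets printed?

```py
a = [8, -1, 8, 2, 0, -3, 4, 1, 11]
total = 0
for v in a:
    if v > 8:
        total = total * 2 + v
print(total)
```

v=8: not >8
v=-1: not >8
v=8: not >8
v=2: not >8
v=0: not >8
v=-3: not >8
v=4: not >8
v=1: not >8
v=11: >8, total = 0*2+11 = 11

11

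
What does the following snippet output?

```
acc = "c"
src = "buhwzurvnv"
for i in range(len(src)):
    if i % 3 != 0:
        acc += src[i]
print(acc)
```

cuhzuvn

i=0: skip
i=1: add 'u' → 'cu'
i=2: add 'h' → 'cuh'
i=3: skip
i=4: add 'z' → 'cuhz'
i=5: add 'u' → 'cuhzu'
i=6: skip
i=7: add 'v' → 'cuhzuv'
i=8: add 'n' → 'cuhzuvn'
i=9: skip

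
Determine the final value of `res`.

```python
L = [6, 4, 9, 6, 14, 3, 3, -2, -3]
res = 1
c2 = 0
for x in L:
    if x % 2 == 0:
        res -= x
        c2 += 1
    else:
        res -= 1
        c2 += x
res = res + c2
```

-14

x=6: even, res = 1-6 = -5; c2=1
x=4: even, res = (-5)-4 = -9; c2=2
x=9: not even, res = (-9)-1 = -10; c2=11
x=6: even, res = (-10)-6 = -16; c2=12
x=14: even, res = (-16)-14 = -30; c2=13
x=3: not even, res = (-30)-1 = -31; c2=16
x=3: not even, res = (-31)-1 = -32; c2=19
x=-2: even, res = (-32)-(-2) = -30; c2=20
x=-3: not even, res = (-30)-1 = -31; c2=17
res+c2 = (-31)+17 = -14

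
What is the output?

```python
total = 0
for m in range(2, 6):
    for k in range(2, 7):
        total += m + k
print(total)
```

m=2,k=2: total = 0+4 = 4
m=2,k=3: total = 4+5 = 9
m=2,k=4: total = 9+6 = 15
m=2,k=5: total = 15+7 = 22
m=2,k=6: total = 22+8 = 30
m=3,k=2: total = 30+5 = 35
m=3,k=3: total = 35+6 = 41
m=3,k=4: total = 41+7 = 48
m=3,k=5: total = 48+8 = 56
m=3,k=6: total = 56+9 = 65
m=4,k=2: total = 65+6 = 71
m=4,k=3: total = 71+7 = 78
m=4,k=4: total = 78+8 = 86
m=4,k=5: total = 86+9 = 95
m=4,k=6: total = 95+10 = 105
m=5,k=2: total = 105+7 = 112
m=5,k=3: total = 112+8 = 120
m=5,k=4: total = 120+9 = 129
m=5,k=5: total = 129+10 = 139
m=5,k=6: total = 139+11 = 150

150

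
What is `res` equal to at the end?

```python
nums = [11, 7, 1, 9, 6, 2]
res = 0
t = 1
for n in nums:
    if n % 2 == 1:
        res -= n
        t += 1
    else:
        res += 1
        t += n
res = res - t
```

-39

n=11: odd, res = 0-11 = -11; t=2
n=7: odd, res = (-11)-7 = -18; t=3
n=1: odd, res = (-18)-1 = -19; t=4
n=9: odd, res = (-19)-9 = -28; t=5
n=6: not odd, res = (-28)+1 = -27; t=11
n=2: not odd, res = (-27)+1 = -26; t=13
res-t = (-26)-13 = -39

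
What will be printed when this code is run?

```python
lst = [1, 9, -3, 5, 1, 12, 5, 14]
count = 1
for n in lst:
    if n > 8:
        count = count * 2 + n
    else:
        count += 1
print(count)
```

104

n=1: not >8, count = 1+1 = 2
n=9: >8, count = 2*2+9 = 13
n=-3: not >8, count = 13+1 = 14
n=5: not >8, count = 14+1 = 15
n=1: not >8, count = 15+1 = 16
n=12: >8, count = 16*2+12 = 44
n=5: not >8, count = 44+1 = 45
n=14: >8, count = 45*2+14 = 104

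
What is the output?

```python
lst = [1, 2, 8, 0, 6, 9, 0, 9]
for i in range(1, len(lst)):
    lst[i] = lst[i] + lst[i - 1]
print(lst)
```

i=1: lst[1] = 2+1 = 3 → [1, 3, 8, 0, 6, 9, 0, 9]
i=2: lst[2] = 8+3 = 11 → [1, 3, 11, 0, 6, 9, 0, 9]
i=3: lst[3] = 0+11 = 11 → [1, 3, 11, 11, 6, 9, 0, 9]
i=4: lst[4] = 6+11 = 17 → [1, 3, 11, 11, 17, 9, 0, 9]
i=5: lst[5] = 9+17 = 26 → [1, 3, 11, 11, 17, 26, 0, 9]
i=6: lst[6] = 0+26 = 26 → [1, 3, 11, 11, 17, 26, 26, 9]
i=7: lst[7] = 9+26 = 35 → [1, 3, 11, 11, 17, 26, 26, 35]

[1, 3, 11, 11, 17, 26, 26, 35]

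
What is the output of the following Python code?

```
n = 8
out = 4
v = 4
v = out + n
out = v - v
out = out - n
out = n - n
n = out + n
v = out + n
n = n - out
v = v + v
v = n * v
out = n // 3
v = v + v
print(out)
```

v = 4+8 = 12
out = 12-12 = 0
out = 0-8 = -8
out = 8-8 = 0
n = 0+8 = 8
v = 0+8 = 8
n = 8-0 = 8
v = 8+8 = 16
v = 8*16 = 128
out = 8//3 = 2
v = 128+128 = 256

2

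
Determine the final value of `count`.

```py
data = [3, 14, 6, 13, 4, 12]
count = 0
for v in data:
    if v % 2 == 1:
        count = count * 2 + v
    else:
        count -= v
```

-37

v=3: odd, count = 0*2+3 = 3
v=14: not odd, count = 3-14 = -11
v=6: not odd, count = (-11)-6 = -17
v=13: odd, count = (-17)*2+13 = -21
v=4: not odd, count = (-21)-4 = -25
v=12: not odd, count = (-25)-12 = -37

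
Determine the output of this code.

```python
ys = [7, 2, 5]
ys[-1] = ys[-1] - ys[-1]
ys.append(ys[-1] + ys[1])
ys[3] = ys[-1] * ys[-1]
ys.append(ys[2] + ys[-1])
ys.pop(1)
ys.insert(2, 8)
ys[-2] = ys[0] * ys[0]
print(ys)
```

ys[-1] = ys[-1]-ys[-1] = 5-5 = 0 → [7, 2, 0]
append ys[-1]+ys[1] = 0+2 = 2 → [7, 2, 0, 2]
ys[3] = ys[-1]*ys[-1] = 2*2 = 4 → [7, 2, 0, 4]
append ys[2]+ys[-1] = 0+4 = 4 → [7, 2, 0, 4, 4]
pop(1) removes 2 → [7, 0, 4, 4]
insert 8 at 2 → [7, 0, 8, 4, 4]
ys[-2] = ys[0]*ys[0] = 7*7 = 49 → [7, 0, 8, 49, 4]

[7, 0, 8, 49, 4]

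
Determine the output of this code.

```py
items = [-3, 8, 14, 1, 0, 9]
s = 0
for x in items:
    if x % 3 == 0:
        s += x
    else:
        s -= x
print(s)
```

x=-3: %3==0, s = 0+(-3) = -3
x=8: not %3==0, s = (-3)-8 = -11
x=14: not %3==0, s = (-11)-14 = -25
x=1: not %3==0, s = (-25)-1 = -26
x=0: %3==0, s = (-26)+0 = -26
x=9: %3==0, s = (-26)+9 = -17

-17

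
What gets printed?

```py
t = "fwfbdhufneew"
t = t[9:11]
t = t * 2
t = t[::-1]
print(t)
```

eeee

slice [9:11] → 'ee'
repeat ×2 → 'eeee'
reverse → 'eeee'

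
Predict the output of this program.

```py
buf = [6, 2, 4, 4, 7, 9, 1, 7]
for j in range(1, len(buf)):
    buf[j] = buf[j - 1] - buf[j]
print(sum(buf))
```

-74

j=1: buf[1] = 6-2 = 4 → [6, 4, 4, 4, 7, 9, 1, 7]
j=2: buf[2] = 4-4 = 0 → [6, 4, 0, 4, 7, 9, 1, 7]
j=3: buf[3] = 0-4 = -4 → [6, 4, 0, -4, 7, 9, 1, 7]
j=4: buf[4] = (-4)-7 = -11 → [6, 4, 0, -4, -11, 9, 1, 7]
j=5: buf[5] = (-11)-9 = -20 → [6, 4, 0, -4, -11, -20, 1, 7]
j=6: buf[6] = (-20)-1 = -21 → [6, 4, 0, -4, -11, -20, -21, 7]
j=7: buf[7] = (-21)-7 = -28 → [6, 4, 0, -4, -11, -20, -21, -28]
sum = -74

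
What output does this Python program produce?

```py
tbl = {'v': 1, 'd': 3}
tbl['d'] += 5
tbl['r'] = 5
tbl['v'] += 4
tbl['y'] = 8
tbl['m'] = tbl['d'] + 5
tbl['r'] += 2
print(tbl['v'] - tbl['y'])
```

tbl['d'] = 3+5 = 8 → {'v': 1, 'd': 8}
tbl['r'] = 5 → {'v': 1, 'd': 8, 'r': 5}
tbl['v'] = 1+4 = 5 → {'v': 5, 'd': 8, 'r': 5}
tbl['y'] = 8 → {'v': 5, 'd': 8, 'r': 5, 'y': 8}
tbl['m'] = tbl['d']+5 = 13 → {'v': 5, 'd': 8, 'r': 5, 'y': 8, 'm': 13}
tbl['r'] = 5+2 = 7 → {'v': 5, 'd': 8, 'r': 7, 'y': 8, 'm': 13}
tbl['v']-tbl['y'] = 5-8 = -3

-3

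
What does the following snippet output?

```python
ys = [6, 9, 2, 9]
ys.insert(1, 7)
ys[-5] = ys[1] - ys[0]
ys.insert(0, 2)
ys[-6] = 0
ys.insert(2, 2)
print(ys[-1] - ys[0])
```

insert 7 at 1 → [6, 7, 9, 2, 9]
ys[-5] = ys[1]-ys[0] = 7-6 = 1 → [1, 7, 9, 2, 9]
insert 2 at 0 → [2, 1, 7, 9, 2, 9]
ys[-6] = 0 → [0, 1, 7, 9, 2, 9]
insert 2 at 2 → [0, 1, 2, 7, 9, 2, 9]
ys[-1]-ys[0] = 9-0 = 9

9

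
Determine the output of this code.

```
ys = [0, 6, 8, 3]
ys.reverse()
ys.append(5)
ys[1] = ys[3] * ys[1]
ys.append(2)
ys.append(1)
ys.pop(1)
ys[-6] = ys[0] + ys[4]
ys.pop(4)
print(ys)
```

reverse → [3, 8, 6, 0]
append 5 → [3, 8, 6, 0, 5]
ys[1] = ys[3]*ys[1] = 0*8 = 0 → [3, 0, 6, 0, 5]
append 2 → [3, 0, 6, 0, 5, 2]
append 1 → [3, 0, 6, 0, 5, 2, 1]
pop(1) removes 0 → [3, 6, 0, 5, 2, 1]
ys[-6] = ys[0]+ys[4] = 3+2 = 5 → [5, 6, 0, 5, 2, 1]
pop(4) removes 2 → [5, 6, 0, 5, 1]

[5, 6, 0, 5, 1]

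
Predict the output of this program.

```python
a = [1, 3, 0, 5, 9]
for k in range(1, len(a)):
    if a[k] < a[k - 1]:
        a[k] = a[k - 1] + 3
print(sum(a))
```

28

k=1: 3>=1, unchanged → [1, 3, 0, 5, 9]
k=2: 0<3, a[2] = 3+3 = 6 → [1, 3, 6, 5, 9]
k=3: 5<6, a[3] = 6+3 = 9 → [1, 3, 6, 9, 9]
k=4: 9>=9, unchanged → [1, 3, 6, 9, 9]
sum = 28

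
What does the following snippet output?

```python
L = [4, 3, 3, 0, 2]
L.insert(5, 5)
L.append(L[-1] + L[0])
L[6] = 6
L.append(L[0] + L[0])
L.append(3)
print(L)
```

insert 5 at 5 → [4, 3, 3, 0, 2, 5]
append L[-1]+L[0] = 5+4 = 9 → [4, 3, 3, 0, 2, 5, 9]
L[6] = 6 → [4, 3, 3, 0, 2, 5, 6]
append L[0]+L[0] = 4+4 = 8 → [4, 3, 3, 0, 2, 5, 6, 8]
append 3 → [4, 3, 3, 0, 2, 5, 6, 8, 3]

[4, 3, 3, 0, 2, 5, 6, 8, 3]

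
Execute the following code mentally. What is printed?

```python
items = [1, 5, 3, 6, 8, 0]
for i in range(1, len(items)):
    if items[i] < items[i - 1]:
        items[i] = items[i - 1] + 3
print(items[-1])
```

17

i=1: 5>=1, unchanged → [1, 5, 3, 6, 8, 0]
i=2: 3<5, items[2] = 5+3 = 8 → [1, 5, 8, 6, 8, 0]
i=3: 6<8, items[3] = 8+3 = 11 → [1, 5, 8, 11, 8, 0]
i=4: 8<11, items[4] = 11+3 = 14 → [1, 5, 8, 11, 14, 0]
i=5: 0<14, items[5] = 14+3 = 17 → [1, 5, 8, 11, 14, 17]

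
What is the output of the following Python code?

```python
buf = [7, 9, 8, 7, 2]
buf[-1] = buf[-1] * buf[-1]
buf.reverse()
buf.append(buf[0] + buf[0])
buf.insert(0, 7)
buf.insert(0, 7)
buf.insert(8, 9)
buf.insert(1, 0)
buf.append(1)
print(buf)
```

[7, 0, 7, 4, 7, 8, 9, 7, 8, 9, 1]

buf[-1] = buf[-1]*buf[-1] = 2*2 = 4 → [7, 9, 8, 7, 4]
reverse → [4, 7, 8, 9, 7]
append buf[0]+buf[0] = 4+4 = 8 → [4, 7, 8, 9, 7, 8]
insert 7 at 0 → [7, 4, 7, 8, 9, 7, 8]
insert 7 at 0 → [7, 7, 4, 7, 8, 9, 7, 8]
insert 9 at 8 → [7, 7, 4, 7, 8, 9, 7, 8, 9]
insert 0 at 1 → [7, 0, 7, 4, 7, 8, 9, 7, 8, 9]
append 1 → [7, 0, 7, 4, 7, 8, 9, 7, 8, 9, 1]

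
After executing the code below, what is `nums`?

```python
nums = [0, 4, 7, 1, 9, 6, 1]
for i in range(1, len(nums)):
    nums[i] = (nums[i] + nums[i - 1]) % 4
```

[0, 0, 3, 0, 1, 3, 0]

i=1: nums[1] = (4+0)%4 = 0 → [0, 0, 7, 1, 9, 6, 1]
i=2: nums[2] = (7+0)%4 = 3 → [0, 0, 3, 1, 9, 6, 1]
i=3: nums[3] = (1+3)%4 = 0 → [0, 0, 3, 0, 9, 6, 1]
i=4: nums[4] = (9+0)%4 = 1 → [0, 0, 3, 0, 1, 6, 1]
i=5: nums[5] = (6+1)%4 = 3 → [0, 0, 3, 0, 1, 3, 1]
i=6: nums[6] = (1+3)%4 = 0 → [0, 0, 3, 0, 1, 3, 0]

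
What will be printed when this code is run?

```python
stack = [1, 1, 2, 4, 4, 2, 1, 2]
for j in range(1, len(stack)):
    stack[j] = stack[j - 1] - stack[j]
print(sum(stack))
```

-57

j=1: stack[1] = 1-1 = 0 → [1, 0, 2, 4, 4, 2, 1, 2]
j=2: stack[2] = 0-2 = -2 → [1, 0, -2, 4, 4, 2, 1, 2]
j=3: stack[3] = (-2)-4 = -6 → [1, 0, -2, -6, 4, 2, 1, 2]
j=4: stack[4] = (-6)-4 = -10 → [1, 0, -2, -6, -10, 2, 1, 2]
j=5: stack[5] = (-10)-2 = -12 → [1, 0, -2, -6, -10, -12, 1, 2]
j=6: stack[6] = (-12)-1 = -13 → [1, 0, -2, -6, -10, -12, -13, 2]
j=7: stack[7] = (-13)-2 = -15 → [1, 0, -2, -6, -10, -12, -13, -15]
sum = -57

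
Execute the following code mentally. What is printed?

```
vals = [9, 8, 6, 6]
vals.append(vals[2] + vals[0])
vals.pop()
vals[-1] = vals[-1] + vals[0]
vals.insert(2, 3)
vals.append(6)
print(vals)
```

append vals[2]+vals[0] = 6+9 = 15 → [9, 8, 6, 6, 15]
pop() removes 15 → [9, 8, 6, 6]
vals[-1] = vals[-1]+vals[0] = 6+9 = 15 → [9, 8, 6, 15]
insert 3 at 2 → [9, 8, 3, 6, 15]
append 6 → [9, 8, 3, 6, 15, 6]

[9, 8, 3, 6, 15, 6]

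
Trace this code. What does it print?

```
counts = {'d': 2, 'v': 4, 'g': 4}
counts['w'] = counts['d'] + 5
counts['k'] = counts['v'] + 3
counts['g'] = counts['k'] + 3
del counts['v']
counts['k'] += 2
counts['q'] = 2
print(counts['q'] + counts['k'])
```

11

counts['w'] = counts['d']+5 = 7 → {'d': 2, 'v': 4, 'g': 4, 'w': 7}
counts['k'] = counts['v']+3 = 7 → {'d': 2, 'v': 4, 'g': 4, 'w': 7, 'k': 7}
counts['g'] = counts['k']+3 = 10 → {'d': 2, 'v': 4, 'g': 10, 'w': 7, 'k': 7}
del 'v' → {'d': 2, 'g': 10, 'w': 7, 'k': 7}
counts['k'] = 7+2 = 9 → {'d': 2, 'g': 10, 'w': 7, 'k': 9}
counts['q'] = 2 → {'d': 2, 'g': 10, 'w': 7, 'k': 9, 'q': 2}
counts['q']+counts['k'] = 2+9 = 11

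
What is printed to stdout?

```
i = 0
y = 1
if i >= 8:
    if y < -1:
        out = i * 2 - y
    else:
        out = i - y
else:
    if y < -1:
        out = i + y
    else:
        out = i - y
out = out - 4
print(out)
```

i=0, y=1
i >= 8 is False; y < -1 is False
→ out = i - y = -1
out = (-1)-4 = -5

-5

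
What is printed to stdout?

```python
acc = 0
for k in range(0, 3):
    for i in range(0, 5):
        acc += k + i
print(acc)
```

45

k=0,i=0: acc = 0+0 = 0
k=0,i=1: acc = 0+1 = 1
k=0,i=2: acc = 1+2 = 3
k=0,i=3: acc = 3+3 = 6
k=0,i=4: acc = 6+4 = 10
k=1,i=0: acc = 10+1 = 11
k=1,i=1: acc = 11+2 = 13
k=1,i=2: acc = 13+3 = 16
k=1,i=3: acc = 16+4 = 20
k=1,i=4: acc = 20+5 = 25
k=2,i=0: acc = 25+2 = 27
k=2,i=1: acc = 27+3 = 30
k=2,i=2: acc = 30+4 = 34
k=2,i=3: acc = 34+5 = 39
k=2,i=4: acc = 39+6 = 45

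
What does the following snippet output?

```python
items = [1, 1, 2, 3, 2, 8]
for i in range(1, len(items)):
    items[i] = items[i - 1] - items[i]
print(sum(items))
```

i=1: items[1] = 1-1 = 0 → [1, 0, 2, 3, 2, 8]
i=2: items[2] = 0-2 = -2 → [1, 0, -2, 3, 2, 8]
i=3: items[3] = (-2)-3 = -5 → [1, 0, -2, -5, 2, 8]
i=4: items[4] = (-5)-2 = -7 → [1, 0, -2, -5, -7, 8]
i=5: items[5] = (-7)-8 = -15 → [1, 0, -2, -5, -7, -15]
sum = -28

-28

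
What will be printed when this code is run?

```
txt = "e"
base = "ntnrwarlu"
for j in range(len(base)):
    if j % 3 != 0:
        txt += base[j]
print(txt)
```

etnwalu

j=0: skip
j=1: add 't' → 'et'
j=2: add 'n' → 'etn'
j=3: skip
j=4: add 'w' → 'etnw'
j=5: add 'a' → 'etnwa'
j=6: skip
j=7: add 'l' → 'etnwal'
j=8: add 'u' → 'etnwalu'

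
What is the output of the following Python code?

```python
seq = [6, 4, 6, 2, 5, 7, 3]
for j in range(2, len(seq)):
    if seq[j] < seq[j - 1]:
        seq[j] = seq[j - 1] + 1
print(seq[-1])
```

10

j=2: 6>=4, unchanged → [6, 4, 6, 2, 5, 7, 3]
j=3: 2<6, seq[3] = 6+1 = 7 → [6, 4, 6, 7, 5, 7, 3]
j=4: 5<7, seq[4] = 7+1 = 8 → [6, 4, 6, 7, 8, 7, 3]
j=5: 7<8, seq[5] = 8+1 = 9 → [6, 4, 6, 7, 8, 9, 3]
j=6: 3<9, seq[6] = 9+1 = 10 → [6, 4, 6, 7, 8, 9, 10]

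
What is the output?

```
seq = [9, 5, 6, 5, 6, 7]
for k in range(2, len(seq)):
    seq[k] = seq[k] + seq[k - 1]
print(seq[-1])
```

k=2: seq[2] = 6+5 = 11 → [9, 5, 11, 5, 6, 7]
k=3: seq[3] = 5+11 = 16 → [9, 5, 11, 16, 6, 7]
k=4: seq[4] = 6+16 = 22 → [9, 5, 11, 16, 22, 7]
k=5: seq[5] = 7+22 = 29 → [9, 5, 11, 16, 22, 29]

29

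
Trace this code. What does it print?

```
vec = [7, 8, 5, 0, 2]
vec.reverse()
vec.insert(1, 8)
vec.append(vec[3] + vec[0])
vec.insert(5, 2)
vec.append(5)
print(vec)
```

reverse → [2, 0, 5, 8, 7]
insert 8 at 1 → [2, 8, 0, 5, 8, 7]
append vec[3]+vec[0] = 5+2 = 7 → [2, 8, 0, 5, 8, 7, 7]
insert 2 at 5 → [2, 8, 0, 5, 8, 2, 7, 7]
append 5 → [2, 8, 0, 5, 8, 2, 7, 7, 5]

[2, 8, 0, 5, 8, 2, 7, 7, 5]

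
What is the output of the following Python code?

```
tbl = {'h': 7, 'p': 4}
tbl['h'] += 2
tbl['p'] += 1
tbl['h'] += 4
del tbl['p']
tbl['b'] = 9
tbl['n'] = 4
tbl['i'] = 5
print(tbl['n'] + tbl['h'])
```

17

tbl['h'] = 7+2 = 9 → {'h': 9, 'p': 4}
tbl['p'] = 4+1 = 5 → {'h': 9, 'p': 5}
tbl['h'] = 9+4 = 13 → {'h': 13, 'p': 5}
del 'p' → {'h': 13}
tbl['b'] = 9 → {'h': 13, 'b': 9}
tbl['n'] = 4 → {'h': 13, 'b': 9, 'n': 4}
tbl['i'] = 5 → {'h': 13, 'b': 9, 'n': 4, 'i': 5}
tbl['n']+tbl['h'] = 4+13 = 17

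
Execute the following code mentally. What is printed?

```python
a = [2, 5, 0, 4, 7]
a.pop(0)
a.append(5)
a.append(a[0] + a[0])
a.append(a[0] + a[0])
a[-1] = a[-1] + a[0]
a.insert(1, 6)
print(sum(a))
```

52

pop(0) removes 2 → [5, 0, 4, 7]
append 5 → [5, 0, 4, 7, 5]
append a[0]+a[0] = 5+5 = 10 → [5, 0, 4, 7, 5, 10]
append a[0]+a[0] = 5+5 = 10 → [5, 0, 4, 7, 5, 10, 10]
a[-1] = a[-1]+a[0] = 10+5 = 15 → [5, 0, 4, 7, 5, 10, 15]
insert 6 at 1 → [5, 6, 0, 4, 7, 5, 10, 15]
sum = 52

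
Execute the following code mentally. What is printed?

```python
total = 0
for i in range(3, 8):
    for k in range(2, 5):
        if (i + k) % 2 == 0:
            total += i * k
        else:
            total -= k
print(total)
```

81

i=3,k=2: odd sum, total = 0-2 = -2
i=3,k=3: even sum, total = (-2)+9 = 7
i=3,k=4: odd sum, total = 7-4 = 3
i=4,k=2: even sum, total = 3+8 = 11
i=4,k=3: odd sum, total = 11-3 = 8
i=4,k=4: even sum, total = 8+16 = 24
i=5,k=2: odd sum, total = 24-2 = 22
i=5,k=3: even sum, total = 22+15 = 37
i=5,k=4: odd sum, total = 37-4 = 33
i=6,k=2: even sum, total = 33+12 = 45
i=6,k=3: odd sum, total = 45-3 = 42
i=6,k=4: even sum, total = 42+24 = 66
i=7,k=2: odd sum, total = 66-2 = 64
i=7,k=3: even sum, total = 64+21 = 85
i=7,k=4: odd sum, total = 85-4 = 81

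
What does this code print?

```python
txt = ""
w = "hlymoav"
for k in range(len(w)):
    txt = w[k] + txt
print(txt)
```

vaomylh

k=0: prepend 'h' → 'h'
k=1: prepend 'l' → 'lh'
k=2: prepend 'y' → 'ylh'
k=3: prepend 'm' → 'mylh'
k=4: prepend 'o' → 'omylh'
k=5: prepend 'a' → 'aomylh'
k=6: prepend 'v' → 'vaomylh'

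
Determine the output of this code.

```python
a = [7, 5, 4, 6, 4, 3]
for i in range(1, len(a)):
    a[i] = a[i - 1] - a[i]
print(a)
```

[7, 2, -2, -8, -12, -15]

i=1: a[1] = 7-5 = 2 → [7, 2, 4, 6, 4, 3]
i=2: a[2] = 2-4 = -2 → [7, 2, -2, 6, 4, 3]
i=3: a[3] = (-2)-6 = -8 → [7, 2, -2, -8, 4, 3]
i=4: a[4] = (-8)-4 = -12 → [7, 2, -2, -8, -12, 3]
i=5: a[5] = (-12)-3 = -15 → [7, 2, -2, -8, -12, -15]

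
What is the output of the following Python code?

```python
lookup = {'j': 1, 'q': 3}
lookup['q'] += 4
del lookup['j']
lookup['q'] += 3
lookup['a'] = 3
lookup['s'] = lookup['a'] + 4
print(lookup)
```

{'q': 10, 'a': 3, 's': 7}

lookup['q'] = 3+4 = 7 → {'j': 1, 'q': 7}
del 'j' → {'q': 7}
lookup['q'] = 7+3 = 10 → {'q': 10}
lookup['a'] = 3 → {'q': 10, 'a': 3}
lookup['s'] = lookup['a']+4 = 7 → {'q': 10, 'a': 3, 's': 7}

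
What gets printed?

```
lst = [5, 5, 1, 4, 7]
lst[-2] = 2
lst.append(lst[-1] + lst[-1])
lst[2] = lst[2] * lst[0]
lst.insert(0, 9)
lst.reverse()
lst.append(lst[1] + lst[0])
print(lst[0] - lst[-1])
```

-7

lst[-2] = 2 → [5, 5, 1, 2, 7]
append lst[-1]+lst[-1] = 7+7 = 14 → [5, 5, 1, 2, 7, 14]
lst[2] = lst[2]*lst[0] = 1*5 = 5 → [5, 5, 5, 2, 7, 14]
insert 9 at 0 → [9, 5, 5, 5, 2, 7, 14]
reverse → [14, 7, 2, 5, 5, 5, 9]
append lst[1]+lst[0] = 7+14 = 21 → [14, 7, 2, 5, 5, 5, 9, 21]
lst[0]-lst[-1] = 14-21 = -7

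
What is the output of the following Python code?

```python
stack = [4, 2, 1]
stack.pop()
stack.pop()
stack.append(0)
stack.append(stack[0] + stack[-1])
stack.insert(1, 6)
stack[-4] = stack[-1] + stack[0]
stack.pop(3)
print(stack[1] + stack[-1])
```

pop() removes 1 → [4, 2]
pop() removes 2 → [4]
append 0 → [4, 0]
append stack[0]+stack[-1] = 4+0 = 4 → [4, 0, 4]
insert 6 at 1 → [4, 6, 0, 4]
stack[-4] = stack[-1]+stack[0] = 4+4 = 8 → [8, 6, 0, 4]
pop(3) removes 4 → [8, 6, 0]
stack[1]+stack[-1] = 6+0 = 6

6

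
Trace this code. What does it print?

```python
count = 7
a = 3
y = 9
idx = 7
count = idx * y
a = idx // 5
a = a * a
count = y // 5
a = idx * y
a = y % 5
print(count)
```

1

count = 7*9 = 63
a = 7//5 = 1
a = 1*1 = 1
count = 9//5 = 1
a = 7*9 = 63
a = 9%5 = 4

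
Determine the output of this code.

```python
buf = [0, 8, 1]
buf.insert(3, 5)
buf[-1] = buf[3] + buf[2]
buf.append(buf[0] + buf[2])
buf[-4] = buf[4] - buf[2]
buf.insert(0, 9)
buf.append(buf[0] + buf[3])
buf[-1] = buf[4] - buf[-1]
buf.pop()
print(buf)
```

[9, 0, 0, 1, 6, 1]

insert 5 at 3 → [0, 8, 1, 5]
buf[-1] = buf[3]+buf[2] = 5+1 = 6 → [0, 8, 1, 6]
append buf[0]+buf[2] = 0+1 = 1 → [0, 8, 1, 6, 1]
buf[-4] = buf[4]-buf[2] = 1-1 = 0 → [0, 0, 1, 6, 1]
insert 9 at 0 → [9, 0, 0, 1, 6, 1]
append buf[0]+buf[3] = 9+1 = 10 → [9, 0, 0, 1, 6, 1, 10]
buf[-1] = buf[4]-buf[-1] = 6-10 = -4 → [9, 0, 0, 1, 6, 1, -4]
pop() removes -4 → [9, 0, 0, 1, 6, 1]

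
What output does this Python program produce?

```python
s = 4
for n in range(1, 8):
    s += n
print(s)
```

32

n=1: s = 4+1 = 5
n=2: s = 5+2 = 7
n=3: s = 7+3 = 10
n=4: s = 10+4 = 14
n=5: s = 14+5 = 19
n=6: s = 19+6 = 25
n=7: s = 25+7 = 32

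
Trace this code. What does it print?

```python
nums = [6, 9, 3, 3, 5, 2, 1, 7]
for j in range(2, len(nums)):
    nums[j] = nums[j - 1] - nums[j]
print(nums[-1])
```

j=2: nums[2] = 9-3 = 6 → [6, 9, 6, 3, 5, 2, 1, 7]
j=3: nums[3] = 6-3 = 3 → [6, 9, 6, 3, 5, 2, 1, 7]
j=4: nums[4] = 3-5 = -2 → [6, 9, 6, 3, -2, 2, 1, 7]
j=5: nums[5] = (-2)-2 = -4 → [6, 9, 6, 3, -2, -4, 1, 7]
j=6: nums[6] = (-4)-1 = -5 → [6, 9, 6, 3, -2, -4, -5, 7]
j=7: nums[7] = (-5)-7 = -12 → [6, 9, 6, 3, -2, -4, -5, -12]

-12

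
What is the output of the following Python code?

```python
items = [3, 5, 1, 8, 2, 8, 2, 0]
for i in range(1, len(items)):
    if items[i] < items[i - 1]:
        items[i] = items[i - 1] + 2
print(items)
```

i=1: 5>=3, unchanged → [3, 5, 1, 8, 2, 8, 2, 0]
i=2: 1<5, items[2] = 5+2 = 7 → [3, 5, 7, 8, 2, 8, 2, 0]
i=3: 8>=7, unchanged → [3, 5, 7, 8, 2, 8, 2, 0]
i=4: 2<8, items[4] = 8+2 = 10 → [3, 5, 7, 8, 10, 8, 2, 0]
i=5: 8<10, items[5] = 10+2 = 12 → [3, 5, 7, 8, 10, 12, 2, 0]
i=6: 2<12, items[6] = 12+2 = 14 → [3, 5, 7, 8, 10, 12, 14, 0]
i=7: 0<14, items[7] = 14+2 = 16 → [3, 5, 7, 8, 10, 12, 14, 16]

[3, 5, 7, 8, 10, 12, 14, 16]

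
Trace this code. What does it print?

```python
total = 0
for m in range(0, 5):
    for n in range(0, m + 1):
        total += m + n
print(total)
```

60

m=0,n=0: total = 0+0 = 0
m=1,n=0: total = 0+1 = 1
m=1,n=1: total = 1+2 = 3
m=2,n=0: total = 3+2 = 5
m=2,n=1: total = 5+3 = 8
m=2,n=2: total = 8+4 = 12
m=3,n=0: total = 12+3 = 15
m=3,n=1: total = 15+4 = 19
m=3,n=2: total = 19+5 = 24
m=3,n=3: total = 24+6 = 30
m=4,n=0: total = 30+4 = 34
m=4,n=1: total = 34+5 = 39
m=4,n=2: total = 39+6 = 45
m=4,n=3: total = 45+7 = 52
m=4,n=4: total = 52+8 = 60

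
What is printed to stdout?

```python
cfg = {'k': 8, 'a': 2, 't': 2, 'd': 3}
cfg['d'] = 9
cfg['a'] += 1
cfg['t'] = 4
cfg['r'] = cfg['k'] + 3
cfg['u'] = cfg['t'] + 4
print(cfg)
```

{'k': 8, 'a': 3, 't': 4, 'd': 9, 'r': 11, 'u': 8}

cfg['d'] = 9 → {'k': 8, 'a': 2, 't': 2, 'd': 9}
cfg['a'] = 2+1 = 3 → {'k': 8, 'a': 3, 't': 2, 'd': 9}
cfg['t'] = 4 → {'k': 8, 'a': 3, 't': 4, 'd': 9}
cfg['r'] = cfg['k']+3 = 11 → {'k': 8, 'a': 3, 't': 4, 'd': 9, 'r': 11}
cfg['u'] = cfg['t']+4 = 8 → {'k': 8, 'a': 3, 't': 4, 'd': 9, 'r': 11, 'u': 8}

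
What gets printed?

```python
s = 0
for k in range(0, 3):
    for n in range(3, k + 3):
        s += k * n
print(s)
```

k=1,n=3: s = 0+3 = 3
k=2,n=3: s = 3+6 = 9
k=2,n=4: s = 9+8 = 17

17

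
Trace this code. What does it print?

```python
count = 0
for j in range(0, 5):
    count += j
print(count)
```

j=0: count = 0+0 = 0
j=1: count = 0+1 = 1
j=2: count = 1+2 = 3
j=3: count = 3+3 = 6
j=4: count = 6+4 = 10

10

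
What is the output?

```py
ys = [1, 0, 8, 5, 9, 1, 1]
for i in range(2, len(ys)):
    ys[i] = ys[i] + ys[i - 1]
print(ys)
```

i=2: ys[2] = 8+0 = 8 → [1, 0, 8, 5, 9, 1, 1]
i=3: ys[3] = 5+8 = 13 → [1, 0, 8, 13, 9, 1, 1]
i=4: ys[4] = 9+13 = 22 → [1, 0, 8, 13, 22, 1, 1]
i=5: ys[5] = 1+22 = 23 → [1, 0, 8, 13, 22, 23, 1]
i=6: ys[6] = 1+23 = 24 → [1, 0, 8, 13, 22, 23, 24]

[1, 0, 8, 13, 22, 23, 24]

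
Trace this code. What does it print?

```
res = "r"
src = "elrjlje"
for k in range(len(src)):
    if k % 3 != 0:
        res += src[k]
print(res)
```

k=0: skip
k=1: add 'l' → 'rl'
k=2: add 'r' → 'rlr'
k=3: skip
k=4: add 'l' → 'rlrl'
k=5: add 'j' → 'rlrlj'
k=6: skip

rlrlj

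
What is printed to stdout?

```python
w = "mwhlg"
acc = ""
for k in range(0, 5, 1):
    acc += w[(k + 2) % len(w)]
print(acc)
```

hlgmw

k=0: add w[2]='h' → 'h'
k=1: add w[3]='l' → 'hl'
k=2: add w[4]='g' → 'hlg'
k=3: add w[0]='m' → 'hlgm'
k=4: add w[1]='w' → 'hlgmw'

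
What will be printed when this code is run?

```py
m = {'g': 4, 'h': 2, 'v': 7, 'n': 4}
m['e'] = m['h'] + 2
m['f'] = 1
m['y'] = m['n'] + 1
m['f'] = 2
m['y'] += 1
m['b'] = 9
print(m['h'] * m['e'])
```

m['e'] = m['h']+2 = 4 → {'g': 4, 'h': 2, 'v': 7, 'n': 4, 'e': 4}
m['f'] = 1 → {'g': 4, 'h': 2, 'v': 7, 'n': 4, 'e': 4, 'f': 1}
m['y'] = m['n']+1 = 5 → {'g': 4, 'h': 2, 'v': 7, 'n': 4, 'e': 4, 'f': 1, 'y': 5}
m['f'] = 2 → {'g': 4, 'h': 2, 'v': 7, 'n': 4, 'e': 4, 'f': 2, 'y': 5}
m['y'] = 5+1 = 6 → {'g': 4, 'h': 2, 'v': 7, 'n': 4, 'e': 4, 'f': 2, 'y': 6}
m['b'] = 9 → {'g': 4, 'h': 2, 'v': 7, 'n': 4, 'e': 4, 'f': 2, 'y': 6, 'b': 9}
m['h']*m['e'] = 2*4 = 8

8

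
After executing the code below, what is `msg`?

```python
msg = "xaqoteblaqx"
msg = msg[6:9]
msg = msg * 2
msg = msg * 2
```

slice [6:9] → 'bla'
repeat ×2 → 'blabla'
repeat ×2 → 'blablablabla'

'blablablabla'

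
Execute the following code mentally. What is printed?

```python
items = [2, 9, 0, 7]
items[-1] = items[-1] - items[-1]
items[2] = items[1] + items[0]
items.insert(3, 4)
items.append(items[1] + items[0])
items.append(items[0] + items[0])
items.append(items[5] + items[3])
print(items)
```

items[-1] = items[-1]-items[-1] = 7-7 = 0 → [2, 9, 0, 0]
items[2] = items[1]+items[0] = 9+2 = 11 → [2, 9, 11, 0]
insert 4 at 3 → [2, 9, 11, 4, 0]
append items[1]+items[0] = 9+2 = 11 → [2, 9, 11, 4, 0, 11]
append items[0]+items[0] = 2+2 = 4 → [2, 9, 11, 4, 0, 11, 4]
append items[5]+items[3] = 11+4 = 15 → [2, 9, 11, 4, 0, 11, 4, 15]

[2, 9, 11, 4, 0, 11, 4, 15]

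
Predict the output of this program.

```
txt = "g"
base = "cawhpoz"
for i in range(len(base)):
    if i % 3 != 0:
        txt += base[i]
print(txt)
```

gawpo

i=0: skip
i=1: add 'a' → 'ga'
i=2: add 'w' → 'gaw'
i=3: skip
i=4: add 'p' → 'gawp'
i=5: add 'o' → 'gawpo'
i=6: skip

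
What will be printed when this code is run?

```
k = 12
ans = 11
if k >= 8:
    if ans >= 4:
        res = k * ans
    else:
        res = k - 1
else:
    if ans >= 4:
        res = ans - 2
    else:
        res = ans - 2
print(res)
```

132

k=12, ans=11
k >= 8 is True; ans >= 4 is True
→ res = k * ans = 132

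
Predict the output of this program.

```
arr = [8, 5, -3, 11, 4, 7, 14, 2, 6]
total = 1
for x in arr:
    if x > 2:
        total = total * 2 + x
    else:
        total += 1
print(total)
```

1104

x=8: >2, total = 1*2+8 = 10
x=5: >2, total = 10*2+5 = 25
x=-3: not >2, total = 25+1 = 26
x=11: >2, total = 26*2+11 = 63
x=4: >2, total = 63*2+4 = 130
x=7: >2, total = 130*2+7 = 267
x=14: >2, total = 267*2+14 = 548
x=2: not >2, total = 548+1 = 549
x=6: >2, total = 549*2+6 = 1104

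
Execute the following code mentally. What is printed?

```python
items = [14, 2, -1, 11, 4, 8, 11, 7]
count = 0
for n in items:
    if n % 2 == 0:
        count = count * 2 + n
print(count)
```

136

n=14: even, count = 0*2+14 = 14
n=2: even, count = 14*2+2 = 30
n=-1: not even
n=11: not even
n=4: even, count = 30*2+4 = 64
n=8: even, count = 64*2+8 = 136
n=11: not even
n=7: not even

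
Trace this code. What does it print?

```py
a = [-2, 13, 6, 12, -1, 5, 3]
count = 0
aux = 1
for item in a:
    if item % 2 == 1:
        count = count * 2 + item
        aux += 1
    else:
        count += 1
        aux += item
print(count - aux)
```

item=-2: not odd, count = 0+1 = 1; aux=-1
item=13: odd, count = 1*2+13 = 15; aux=0
item=6: not odd, count = 15+1 = 16; aux=6
item=12: not odd, count = 16+1 = 17; aux=18
item=-1: odd, count = 17*2+(-1) = 33; aux=19
item=5: odd, count = 33*2+5 = 71; aux=20
item=3: odd, count = 71*2+3 = 145; aux=21
count-aux = 145-21 = 124

124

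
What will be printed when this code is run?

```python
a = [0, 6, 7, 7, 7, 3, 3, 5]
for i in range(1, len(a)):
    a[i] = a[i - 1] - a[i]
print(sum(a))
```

i=1: a[1] = 0-6 = -6 → [0, -6, 7, 7, 7, 3, 3, 5]
i=2: a[2] = (-6)-7 = -13 → [0, -6, -13, 7, 7, 3, 3, 5]
i=3: a[3] = (-13)-7 = -20 → [0, -6, -13, -20, 7, 3, 3, 5]
i=4: a[4] = (-20)-7 = -27 → [0, -6, -13, -20, -27, 3, 3, 5]
i=5: a[5] = (-27)-3 = -30 → [0, -6, -13, -20, -27, -30, 3, 5]
i=6: a[6] = (-30)-3 = -33 → [0, -6, -13, -20, -27, -30, -33, 5]
i=7: a[7] = (-33)-5 = -38 → [0, -6, -13, -20, -27, -30, -33, -38]
sum = -167

-167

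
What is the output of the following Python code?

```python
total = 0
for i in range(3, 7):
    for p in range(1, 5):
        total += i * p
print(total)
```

i=3,p=1: total = 0+3 = 3
i=3,p=2: total = 3+6 = 9
i=3,p=3: total = 9+9 = 18
i=3,p=4: total = 18+12 = 30
i=4,p=1: total = 30+4 = 34
i=4,p=2: total = 34+8 = 42
i=4,p=3: total = 42+12 = 54
i=4,p=4: total = 54+16 = 70
i=5,p=1: total = 70+5 = 75
i=5,p=2: total = 75+10 = 85
i=5,p=3: total = 85+15 = 100
i=5,p=4: total = 100+20 = 120
i=6,p=1: total = 120+6 = 126
i=6,p=2: total = 126+12 = 138
i=6,p=3: total = 138+18 = 156
i=6,p=4: total = 156+24 = 180

180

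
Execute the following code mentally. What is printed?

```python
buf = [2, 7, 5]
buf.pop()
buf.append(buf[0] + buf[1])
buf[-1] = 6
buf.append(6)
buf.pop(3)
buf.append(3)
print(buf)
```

pop() removes 5 → [2, 7]
append buf[0]+buf[1] = 2+7 = 9 → [2, 7, 9]
buf[-1] = 6 → [2, 7, 6]
append 6 → [2, 7, 6, 6]
pop(3) removes 6 → [2, 7, 6]
append 3 → [2, 7, 6, 3]

[2, 7, 6, 3]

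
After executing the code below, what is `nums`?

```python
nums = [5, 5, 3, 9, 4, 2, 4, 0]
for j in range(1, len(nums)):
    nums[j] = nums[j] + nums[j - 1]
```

j=1: nums[1] = 5+5 = 10 → [5, 10, 3, 9, 4, 2, 4, 0]
j=2: nums[2] = 3+10 = 13 → [5, 10, 13, 9, 4, 2, 4, 0]
j=3: nums[3] = 9+13 = 22 → [5, 10, 13, 22, 4, 2, 4, 0]
j=4: nums[4] = 4+22 = 26 → [5, 10, 13, 22, 26, 2, 4, 0]
j=5: nums[5] = 2+26 = 28 → [5, 10, 13, 22, 26, 28, 4, 0]
j=6: nums[6] = 4+28 = 32 → [5, 10, 13, 22, 26, 28, 32, 0]
j=7: nums[7] = 0+32 = 32 → [5, 10, 13, 22, 26, 28, 32, 32]

[5, 10, 13, 22, 26, 28, 32, 32]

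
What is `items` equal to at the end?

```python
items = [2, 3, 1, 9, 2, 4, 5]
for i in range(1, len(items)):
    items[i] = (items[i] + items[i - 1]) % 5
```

i=1: items[1] = (3+2)%5 = 0 → [2, 0, 1, 9, 2, 4, 5]
i=2: items[2] = (1+0)%5 = 1 → [2, 0, 1, 9, 2, 4, 5]
i=3: items[3] = (9+1)%5 = 0 → [2, 0, 1, 0, 2, 4, 5]
i=4: items[4] = (2+0)%5 = 2 → [2, 0, 1, 0, 2, 4, 5]
i=5: items[5] = (4+2)%5 = 1 → [2, 0, 1, 0, 2, 1, 5]
i=6: items[6] = (5+1)%5 = 1 → [2, 0, 1, 0, 2, 1, 1]

[2, 0, 1, 0, 2, 1, 1]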